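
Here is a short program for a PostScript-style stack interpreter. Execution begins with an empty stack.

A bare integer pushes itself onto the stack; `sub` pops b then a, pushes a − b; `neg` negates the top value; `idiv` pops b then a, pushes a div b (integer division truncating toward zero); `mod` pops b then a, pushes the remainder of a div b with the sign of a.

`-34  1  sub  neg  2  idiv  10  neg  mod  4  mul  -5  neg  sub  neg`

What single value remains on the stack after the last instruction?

-23

-34   -34
1     -34 1
sub   -35
neg   35
2     35 2
idiv  17
10    17 10
neg   17 -10
mod   7
4     7 4
mul   28
-5    28 -5
neg   28 5
sub   23
neg   -23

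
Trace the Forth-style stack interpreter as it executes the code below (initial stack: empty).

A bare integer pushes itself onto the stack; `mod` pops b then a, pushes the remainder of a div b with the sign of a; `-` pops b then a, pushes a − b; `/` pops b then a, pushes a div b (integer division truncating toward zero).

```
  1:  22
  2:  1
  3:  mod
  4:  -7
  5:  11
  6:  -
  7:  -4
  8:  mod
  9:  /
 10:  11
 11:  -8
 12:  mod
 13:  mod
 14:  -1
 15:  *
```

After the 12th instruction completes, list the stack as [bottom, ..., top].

22   [22]
1    [22, 1]
mod  [0]
-7   [0, -7]
11   [0, -7, 11]
-    [0, -18]
-4   [0, -18, -4]
mod  [0, -2]
/    [0]
11   [0, 11]
-8   [0, 11, -8]
mod  [0, 3]

[0, 3]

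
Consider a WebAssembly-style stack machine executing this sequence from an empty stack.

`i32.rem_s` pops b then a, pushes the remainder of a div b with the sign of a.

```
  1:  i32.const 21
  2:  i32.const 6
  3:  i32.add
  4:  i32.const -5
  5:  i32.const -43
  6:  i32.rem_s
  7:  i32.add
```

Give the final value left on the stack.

22

i32.const 21  : [21]
i32.const 6   : [21, 6]
i32.add       : [27]
i32.const -5  : [27, -5]
i32.const -43 : [27, -5, -43]
i32.rem_s     : [27, -5]
i32.add       : [22]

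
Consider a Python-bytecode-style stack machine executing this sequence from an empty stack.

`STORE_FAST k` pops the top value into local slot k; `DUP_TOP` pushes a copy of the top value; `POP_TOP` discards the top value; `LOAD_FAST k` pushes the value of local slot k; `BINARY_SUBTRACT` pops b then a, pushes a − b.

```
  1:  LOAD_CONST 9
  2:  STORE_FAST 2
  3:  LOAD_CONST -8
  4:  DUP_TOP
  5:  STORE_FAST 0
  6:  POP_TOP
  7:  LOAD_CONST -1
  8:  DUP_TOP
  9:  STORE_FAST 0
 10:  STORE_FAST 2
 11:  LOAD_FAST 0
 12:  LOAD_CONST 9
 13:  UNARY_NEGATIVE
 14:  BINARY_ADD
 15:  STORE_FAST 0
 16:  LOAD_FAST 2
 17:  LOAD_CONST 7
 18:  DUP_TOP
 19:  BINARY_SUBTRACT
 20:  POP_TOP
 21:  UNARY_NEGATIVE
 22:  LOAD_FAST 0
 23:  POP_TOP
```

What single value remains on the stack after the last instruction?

1

LOAD_CONST 9    -> [9]
STORE_FAST 2    -> []
LOAD_CONST -8   -> [-8]
DUP_TOP         -> [-8, -8]
STORE_FAST 0    -> [-8]
POP_TOP         -> []
LOAD_CONST -1   -> [-1]
DUP_TOP         -> [-1, -1]
STORE_FAST 0    -> [-1]
STORE_FAST 2    -> []
LOAD_FAST 0     -> [-1]
LOAD_CONST 9    -> [-1, 9]
UNARY_NEGATIVE  -> [-1, -9]
BINARY_ADD      -> [-10]
STORE_FAST 0    -> []
LOAD_FAST 2     -> [-1]
LOAD_CONST 7    -> [-1, 7]
DUP_TOP         -> [-1, 7, 7]
BINARY_SUBTRACT -> [-1, 0]
POP_TOP         -> [-1]
UNARY_NEGATIVE  -> [1]
LOAD_FAST 0     -> [1, -10]
POP_TOP         -> [1]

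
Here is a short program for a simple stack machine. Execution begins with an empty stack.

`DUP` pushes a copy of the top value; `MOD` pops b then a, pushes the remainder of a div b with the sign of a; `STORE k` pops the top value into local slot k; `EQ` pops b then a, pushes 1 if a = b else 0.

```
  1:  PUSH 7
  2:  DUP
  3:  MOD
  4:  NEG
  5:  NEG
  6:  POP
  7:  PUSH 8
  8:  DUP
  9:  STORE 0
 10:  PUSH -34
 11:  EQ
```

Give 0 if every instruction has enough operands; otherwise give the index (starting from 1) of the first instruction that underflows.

0

PUSH 7    [7]
DUP       [7, 7]
MOD       [0]
NEG       [0]
NEG       [0]
POP       []
PUSH 8    [8]
DUP       [8, 8]
STORE 0   [8]
PUSH -34  [8, -34]
EQ        [0]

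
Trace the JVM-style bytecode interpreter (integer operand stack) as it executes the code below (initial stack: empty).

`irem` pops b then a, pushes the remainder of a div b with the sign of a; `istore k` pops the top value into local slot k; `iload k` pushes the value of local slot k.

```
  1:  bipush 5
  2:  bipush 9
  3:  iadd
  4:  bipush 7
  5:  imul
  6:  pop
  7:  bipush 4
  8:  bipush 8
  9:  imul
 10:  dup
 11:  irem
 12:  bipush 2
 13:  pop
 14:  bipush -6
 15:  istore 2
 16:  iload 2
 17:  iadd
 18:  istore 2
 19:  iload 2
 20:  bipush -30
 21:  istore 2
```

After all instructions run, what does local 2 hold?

bipush 5   : 5
bipush 9   : 5 9
iadd       : 14
bipush 7   : 14 7
imul       : 98
pop        : (empty)
bipush 4   : 4
bipush 8   : 4 8
imul       : 32
dup        : 32 32
irem       : 0
bipush 2   : 0 2
pop        : 0
bipush -6  : 0 -6
istore 2   : 0
iload 2    : 0 -6
iadd       : -6
istore 2   : (empty)
iload 2    : -6
bipush -30 : -6 -30
istore 2   : -6

-30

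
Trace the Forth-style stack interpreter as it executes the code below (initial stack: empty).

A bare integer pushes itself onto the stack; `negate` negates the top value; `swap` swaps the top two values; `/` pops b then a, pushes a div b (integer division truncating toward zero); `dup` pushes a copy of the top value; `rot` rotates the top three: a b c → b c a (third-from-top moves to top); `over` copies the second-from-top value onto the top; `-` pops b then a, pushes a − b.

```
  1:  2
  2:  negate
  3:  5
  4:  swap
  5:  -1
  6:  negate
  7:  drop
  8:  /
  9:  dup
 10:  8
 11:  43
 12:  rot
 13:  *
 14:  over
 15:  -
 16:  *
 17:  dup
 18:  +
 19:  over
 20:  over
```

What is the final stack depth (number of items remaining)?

2      -> 2
negate -> -2
5      -> -2 5
swap   -> 5 -2
-1     -> 5 -2 -1
negate -> 5 -2 1
drop   -> 5 -2
/      -> -2
dup    -> -2 -2
8      -> -2 -2 8
43     -> -2 -2 8 43
rot    -> -2 8 43 -2
*      -> -2 8 -86
over   -> -2 8 -86 8
-      -> -2 8 -94
*      -> -2 -752
dup    -> -2 -752 -752
+      -> -2 -1504
over   -> -2 -1504 -2
over   -> -2 -1504 -2 -1504

4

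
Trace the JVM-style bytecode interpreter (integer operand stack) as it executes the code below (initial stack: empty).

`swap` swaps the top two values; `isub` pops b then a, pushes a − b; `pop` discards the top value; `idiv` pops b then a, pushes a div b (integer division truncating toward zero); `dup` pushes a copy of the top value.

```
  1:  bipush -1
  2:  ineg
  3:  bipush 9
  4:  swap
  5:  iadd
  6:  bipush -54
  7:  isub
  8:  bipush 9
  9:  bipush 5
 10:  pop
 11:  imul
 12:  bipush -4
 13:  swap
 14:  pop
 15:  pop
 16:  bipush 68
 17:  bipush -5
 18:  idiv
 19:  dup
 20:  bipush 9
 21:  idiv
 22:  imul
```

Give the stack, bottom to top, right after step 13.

bipush -1  → [-1]
ineg       → [1]
bipush 9   → [1, 9]
swap       → [9, 1]
iadd       → [10]
bipush -54 → [10, -54]
isub       → [64]
bipush 9   → [64, 9]
bipush 5   → [64, 9, 5]
pop        → [64, 9]
imul       → [576]
bipush -4  → [576, -4]
swap       → [-4, 576]

[-4, 576]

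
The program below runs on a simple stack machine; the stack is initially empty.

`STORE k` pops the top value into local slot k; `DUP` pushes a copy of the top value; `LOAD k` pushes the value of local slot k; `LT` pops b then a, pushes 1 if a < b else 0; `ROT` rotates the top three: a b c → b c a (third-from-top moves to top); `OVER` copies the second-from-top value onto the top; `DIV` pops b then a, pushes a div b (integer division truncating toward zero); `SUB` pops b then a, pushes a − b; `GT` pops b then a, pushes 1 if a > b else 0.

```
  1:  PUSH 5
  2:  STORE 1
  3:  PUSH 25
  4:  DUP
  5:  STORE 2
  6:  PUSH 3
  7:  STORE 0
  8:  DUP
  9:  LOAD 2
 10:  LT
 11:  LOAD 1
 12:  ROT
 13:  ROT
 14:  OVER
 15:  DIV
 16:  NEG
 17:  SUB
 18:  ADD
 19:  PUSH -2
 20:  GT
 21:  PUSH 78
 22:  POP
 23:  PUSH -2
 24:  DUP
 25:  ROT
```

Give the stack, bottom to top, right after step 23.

PUSH 5   [5]
STORE 1  []
PUSH 25  [25]
DUP      [25, 25]
STORE 2  [25]
PUSH 3   [25, 3]
STORE 0  [25]
DUP      [25, 25]
LOAD 2   [25, 25, 25]
LT       [25, 0]
LOAD 1   [25, 0, 5]
ROT      [0, 5, 25]
ROT      [5, 25, 0]
OVER     [5, 25, 0, 25]
DIV      [5, 25, 0]
NEG      [5, 25, 0]
SUB      [5, 25]
ADD      [30]
PUSH -2  [30, -2]
GT       [1]
PUSH 78  [1, 78]
POP      [1]
PUSH -2  [1, -2]

[1, -2]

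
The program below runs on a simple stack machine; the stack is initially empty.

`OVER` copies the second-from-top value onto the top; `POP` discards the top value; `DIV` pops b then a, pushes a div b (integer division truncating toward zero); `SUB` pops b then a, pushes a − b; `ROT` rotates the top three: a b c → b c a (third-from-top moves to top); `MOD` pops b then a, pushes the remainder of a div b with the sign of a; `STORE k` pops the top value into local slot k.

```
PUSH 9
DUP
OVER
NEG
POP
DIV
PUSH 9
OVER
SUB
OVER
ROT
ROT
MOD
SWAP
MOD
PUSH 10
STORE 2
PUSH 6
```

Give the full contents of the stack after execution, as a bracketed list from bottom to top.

PUSH 9   [9]
DUP      [9, 9]
OVER     [9, 9, 9]
NEG      [9, 9, -9]
POP      [9, 9]
DIV      [1]
PUSH 9   [1, 9]
OVER     [1, 9, 1]
SUB      [1, 8]
OVER     [1, 8, 1]
ROT      [8, 1, 1]
ROT      [1, 1, 8]
MOD      [1, 1]
SWAP     [1, 1]
MOD      [0]
PUSH 10  [0, 10]
STORE 2  [0]
PUSH 6   [0, 6]

[0, 6]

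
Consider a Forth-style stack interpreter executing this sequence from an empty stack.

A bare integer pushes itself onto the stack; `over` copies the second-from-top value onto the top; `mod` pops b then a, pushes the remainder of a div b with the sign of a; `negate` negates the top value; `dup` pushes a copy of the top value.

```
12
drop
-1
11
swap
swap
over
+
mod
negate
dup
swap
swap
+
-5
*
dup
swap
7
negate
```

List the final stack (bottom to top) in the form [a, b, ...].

12      [12]
drop    []
-1      [-1]
11      [-1, 11]
swap    [11, -1]
swap    [-1, 11]
over    [-1, 11, -1]
+       [-1, 10]
mod     [-1]
negate  [1]
dup     [1, 1]
swap    [1, 1]
swap    [1, 1]
+       [2]
-5      [2, -5]
*       [-10]
dup     [-10, -10]
swap    [-10, -10]
7       [-10, -10, 7]
negate  [-10, -10, -7]

[-10, -10, -7]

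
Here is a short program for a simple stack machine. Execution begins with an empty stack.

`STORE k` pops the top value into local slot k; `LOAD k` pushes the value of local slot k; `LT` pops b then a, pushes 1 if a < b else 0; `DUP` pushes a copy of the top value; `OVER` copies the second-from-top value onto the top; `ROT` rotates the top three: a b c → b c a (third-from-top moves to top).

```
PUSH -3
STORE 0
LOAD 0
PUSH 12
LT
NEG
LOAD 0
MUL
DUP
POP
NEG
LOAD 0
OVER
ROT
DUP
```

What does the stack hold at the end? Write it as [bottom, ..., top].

[-3, -3, -3, -3]

PUSH -3 → [-3]
STORE 0 → []
LOAD 0  → [-3]
PUSH 12 → [-3, 12]
LT      → [1]
NEG     → [-1]
LOAD 0  → [-1, -3]
MUL     → [3]
DUP     → [3, 3]
POP     → [3]
NEG     → [-3]
LOAD 0  → [-3, -3]
OVER    → [-3, -3, -3]
ROT     → [-3, -3, -3]
DUP     → [-3, -3, -3, -3]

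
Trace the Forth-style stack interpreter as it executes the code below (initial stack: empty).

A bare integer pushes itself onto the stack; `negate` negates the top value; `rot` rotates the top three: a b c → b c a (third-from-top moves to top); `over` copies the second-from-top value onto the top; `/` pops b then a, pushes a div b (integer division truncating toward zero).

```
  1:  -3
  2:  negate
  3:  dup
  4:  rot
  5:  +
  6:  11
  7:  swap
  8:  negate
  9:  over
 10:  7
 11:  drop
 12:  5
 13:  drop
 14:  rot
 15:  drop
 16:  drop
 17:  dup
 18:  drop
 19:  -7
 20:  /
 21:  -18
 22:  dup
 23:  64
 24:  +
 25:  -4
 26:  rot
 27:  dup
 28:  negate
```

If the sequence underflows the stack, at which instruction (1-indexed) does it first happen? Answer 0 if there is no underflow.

4

-3     → [-3]
negate → [3]
dup    → [3, 3]
rot  — needs 3 operands, stack has 2 → underflow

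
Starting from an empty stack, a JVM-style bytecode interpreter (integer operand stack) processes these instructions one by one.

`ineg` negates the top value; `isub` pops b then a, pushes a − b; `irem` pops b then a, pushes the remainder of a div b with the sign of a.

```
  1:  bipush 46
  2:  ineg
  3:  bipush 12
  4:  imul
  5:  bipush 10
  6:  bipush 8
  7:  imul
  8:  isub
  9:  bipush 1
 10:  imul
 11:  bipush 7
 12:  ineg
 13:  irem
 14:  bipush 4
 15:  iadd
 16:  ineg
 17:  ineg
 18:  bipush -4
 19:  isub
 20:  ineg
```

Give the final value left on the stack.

bipush 46 -> [46]
ineg      -> [-46]
bipush 12 -> [-46, 12]
imul      -> [-552]
bipush 10 -> [-552, 10]
bipush 8  -> [-552, 10, 8]
imul      -> [-552, 80]
isub      -> [-632]
bipush 1  -> [-632, 1]
imul      -> [-632]
bipush 7  -> [-632, 7]
ineg      -> [-632, -7]
irem      -> [-2]
bipush 4  -> [-2, 4]
iadd      -> [2]
ineg      -> [-2]
ineg      -> [2]
bipush -4 -> [2, -4]
isub      -> [6]
ineg      -> [-6]

-6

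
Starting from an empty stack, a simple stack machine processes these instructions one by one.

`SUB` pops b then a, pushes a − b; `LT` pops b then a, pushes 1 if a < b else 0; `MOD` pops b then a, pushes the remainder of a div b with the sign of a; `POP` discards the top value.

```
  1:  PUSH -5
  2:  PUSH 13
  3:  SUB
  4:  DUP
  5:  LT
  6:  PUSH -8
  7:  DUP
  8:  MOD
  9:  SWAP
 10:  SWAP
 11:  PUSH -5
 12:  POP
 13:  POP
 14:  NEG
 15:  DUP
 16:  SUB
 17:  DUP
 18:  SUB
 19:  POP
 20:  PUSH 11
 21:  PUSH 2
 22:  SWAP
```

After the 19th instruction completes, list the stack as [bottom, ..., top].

[]

PUSH -5  [-5]
PUSH 13  [-5, 13]
SUB      [-18]
DUP      [-18, -18]
LT       [0]
PUSH -8  [0, -8]
DUP      [0, -8, -8]
MOD      [0, 0]
SWAP     [0, 0]
SWAP     [0, 0]
PUSH -5  [0, 0, -5]
POP      [0, 0]
POP      [0]
NEG      [0]
DUP      [0, 0]
SUB      [0]
DUP      [0, 0]
SUB      [0]
POP      []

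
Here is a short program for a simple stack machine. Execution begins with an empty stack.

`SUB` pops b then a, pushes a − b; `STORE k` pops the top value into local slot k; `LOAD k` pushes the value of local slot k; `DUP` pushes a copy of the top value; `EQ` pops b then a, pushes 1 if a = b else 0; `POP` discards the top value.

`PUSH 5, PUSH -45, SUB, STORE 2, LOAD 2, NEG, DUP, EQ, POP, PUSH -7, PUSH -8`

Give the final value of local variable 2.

PUSH 5    5
PUSH -45  5 -45
SUB       50
STORE 2   (empty)
LOAD 2    50
NEG       -50
DUP       -50 -50
EQ        1
POP       (empty)
PUSH -7   -7
PUSH -8   -7 -8

50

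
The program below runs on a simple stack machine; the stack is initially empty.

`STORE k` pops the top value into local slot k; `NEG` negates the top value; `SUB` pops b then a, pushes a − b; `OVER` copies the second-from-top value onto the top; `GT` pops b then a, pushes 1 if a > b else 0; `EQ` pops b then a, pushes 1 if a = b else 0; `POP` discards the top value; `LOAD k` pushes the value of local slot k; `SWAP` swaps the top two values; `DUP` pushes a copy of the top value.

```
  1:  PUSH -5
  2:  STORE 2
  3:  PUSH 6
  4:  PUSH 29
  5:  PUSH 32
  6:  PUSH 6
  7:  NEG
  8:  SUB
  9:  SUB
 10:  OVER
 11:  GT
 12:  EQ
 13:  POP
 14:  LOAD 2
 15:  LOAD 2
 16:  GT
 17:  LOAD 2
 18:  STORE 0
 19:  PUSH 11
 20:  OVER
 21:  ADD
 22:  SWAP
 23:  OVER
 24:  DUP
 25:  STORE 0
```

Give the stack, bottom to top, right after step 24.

[11, 0, 11, 11]

PUSH -5 : [-5]
STORE 2 : []
PUSH 6  : [6]
PUSH 29 : [6, 29]
PUSH 32 : [6, 29, 32]
PUSH 6  : [6, 29, 32, 6]
NEG     : [6, 29, 32, -6]
SUB     : [6, 29, 38]
SUB     : [6, -9]
OVER    : [6, -9, 6]
GT      : [6, 0]
EQ      : [0]
POP     : []
LOAD 2  : [-5]
LOAD 2  : [-5, -5]
GT      : [0]
LOAD 2  : [0, -5]
STORE 0 : [0]
PUSH 11 : [0, 11]
OVER    : [0, 11, 0]
ADD     : [0, 11]
SWAP    : [11, 0]
OVER    : [11, 0, 11]
DUP     : [11, 0, 11, 11]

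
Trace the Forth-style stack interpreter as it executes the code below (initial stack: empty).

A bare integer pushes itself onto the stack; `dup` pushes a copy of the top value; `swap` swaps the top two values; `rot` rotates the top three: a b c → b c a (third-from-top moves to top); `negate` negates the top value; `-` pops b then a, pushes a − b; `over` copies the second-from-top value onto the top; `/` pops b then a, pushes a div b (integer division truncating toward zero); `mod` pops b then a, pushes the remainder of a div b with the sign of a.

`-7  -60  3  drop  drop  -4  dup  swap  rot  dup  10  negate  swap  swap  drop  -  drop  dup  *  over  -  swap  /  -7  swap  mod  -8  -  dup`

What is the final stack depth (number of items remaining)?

-7     : [-7]
-60    : [-7, -60]
3      : [-7, -60, 3]
drop   : [-7, -60]
drop   : [-7]
-4     : [-7, -4]
dup    : [-7, -4, -4]
swap   : [-7, -4, -4]
rot    : [-4, -4, -7]
dup    : [-4, -4, -7, -7]
10     : [-4, -4, -7, -7, 10]
negate : [-4, -4, -7, -7, -10]
swap   : [-4, -4, -7, -10, -7]
swap   : [-4, -4, -7, -7, -10]
drop   : [-4, -4, -7, -7]
-      : [-4, -4, 0]
drop   : [-4, -4]
dup    : [-4, -4, -4]
*      : [-4, 16]
over   : [-4, 16, -4]
-      : [-4, 20]
swap   : [20, -4]
/      : [-5]
-7     : [-5, -7]
swap   : [-7, -5]
mod    : [-2]
-8     : [-2, -8]
-      : [6]
dup    : [6, 6]

2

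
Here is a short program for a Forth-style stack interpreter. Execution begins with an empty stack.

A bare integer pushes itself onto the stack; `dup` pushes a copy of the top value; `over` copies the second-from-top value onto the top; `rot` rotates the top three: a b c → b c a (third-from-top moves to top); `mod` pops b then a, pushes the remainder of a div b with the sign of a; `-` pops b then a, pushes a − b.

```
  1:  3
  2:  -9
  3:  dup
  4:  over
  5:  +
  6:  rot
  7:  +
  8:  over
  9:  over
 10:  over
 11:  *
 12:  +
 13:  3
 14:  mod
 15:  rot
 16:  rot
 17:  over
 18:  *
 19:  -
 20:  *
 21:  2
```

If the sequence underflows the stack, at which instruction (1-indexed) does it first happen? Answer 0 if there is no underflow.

3    → 3
-9   → 3 -9
dup  → 3 -9 -9
over → 3 -9 -9 -9
+    → 3 -9 -18
rot  → -9 -18 3
+    → -9 -15
over → -9 -15 -9
over → -9 -15 -9 -15
over → -9 -15 -9 -15 -9
*    → -9 -15 -9 135
+    → -9 -15 126
3    → -9 -15 126 3
mod  → -9 -15 0
rot  → -15 0 -9
rot  → 0 -9 -15
over → 0 -9 -15 -9
*    → 0 -9 135
-    → 0 -144
*    → 0
2    → 0 2

0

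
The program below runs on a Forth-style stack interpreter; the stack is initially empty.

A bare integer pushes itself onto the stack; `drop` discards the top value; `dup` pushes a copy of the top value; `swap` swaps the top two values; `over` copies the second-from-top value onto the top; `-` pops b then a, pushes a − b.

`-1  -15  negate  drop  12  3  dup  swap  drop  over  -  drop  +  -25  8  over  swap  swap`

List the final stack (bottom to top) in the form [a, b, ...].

-1     → -1
-15    → -1 -15
negate → -1 15
drop   → -1
12     → -1 12
3      → -1 12 3
dup    → -1 12 3 3
swap   → -1 12 3 3
drop   → -1 12 3
over   → -1 12 3 12
-      → -1 12 -9
drop   → -1 12
+      → 11
-25    → 11 -25
8      → 11 -25 8
over   → 11 -25 8 -25
swap   → 11 -25 -25 8
swap   → 11 -25 8 -25

[11, -25, 8, -25]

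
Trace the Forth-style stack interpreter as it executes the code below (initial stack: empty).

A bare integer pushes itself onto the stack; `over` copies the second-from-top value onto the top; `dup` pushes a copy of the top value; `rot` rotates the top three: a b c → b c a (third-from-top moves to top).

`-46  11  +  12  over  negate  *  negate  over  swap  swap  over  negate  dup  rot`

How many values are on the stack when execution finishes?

-46    -> -46
11     -> -46 11
+      -> -35
12     -> -35 12
over   -> -35 12 -35
negate -> -35 12 35
*      -> -35 420
negate -> -35 -420
over   -> -35 -420 -35
swap   -> -35 -35 -420
swap   -> -35 -420 -35
over   -> -35 -420 -35 -420
negate -> -35 -420 -35 420
dup    -> -35 -420 -35 420 420
rot    -> -35 -420 420 420 -35

5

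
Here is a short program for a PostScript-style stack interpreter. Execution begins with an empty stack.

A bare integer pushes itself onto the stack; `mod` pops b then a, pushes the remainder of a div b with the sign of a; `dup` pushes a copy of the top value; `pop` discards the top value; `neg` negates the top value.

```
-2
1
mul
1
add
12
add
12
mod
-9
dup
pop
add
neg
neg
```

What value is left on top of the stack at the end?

-2  -> -2
1   -> -2 1
mul -> -2
1   -> -2 1
add -> -1
12  -> -1 12
add -> 11
12  -> 11 12
mod -> 11
-9  -> 11 -9
dup -> 11 -9 -9
pop -> 11 -9
add -> 2
neg -> -2
neg -> 2

2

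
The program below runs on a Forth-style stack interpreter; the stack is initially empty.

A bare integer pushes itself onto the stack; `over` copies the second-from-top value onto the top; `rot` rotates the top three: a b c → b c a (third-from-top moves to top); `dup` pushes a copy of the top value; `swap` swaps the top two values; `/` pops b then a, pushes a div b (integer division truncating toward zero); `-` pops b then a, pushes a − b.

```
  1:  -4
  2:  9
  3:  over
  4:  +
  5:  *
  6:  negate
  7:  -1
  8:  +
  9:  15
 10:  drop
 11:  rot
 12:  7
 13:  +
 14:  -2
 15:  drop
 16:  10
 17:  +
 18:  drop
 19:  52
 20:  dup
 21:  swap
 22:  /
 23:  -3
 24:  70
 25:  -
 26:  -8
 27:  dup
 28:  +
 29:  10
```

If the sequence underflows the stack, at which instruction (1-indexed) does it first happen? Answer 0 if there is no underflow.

11

-4     : [-4]
9      : [-4, 9]
over   : [-4, 9, -4]
+      : [-4, 5]
*      : [-20]
negate : [20]
-1     : [20, -1]
+      : [19]
15     : [19, 15]
drop   : [19]
rot  — needs 3 operands, stack has 1 → underflow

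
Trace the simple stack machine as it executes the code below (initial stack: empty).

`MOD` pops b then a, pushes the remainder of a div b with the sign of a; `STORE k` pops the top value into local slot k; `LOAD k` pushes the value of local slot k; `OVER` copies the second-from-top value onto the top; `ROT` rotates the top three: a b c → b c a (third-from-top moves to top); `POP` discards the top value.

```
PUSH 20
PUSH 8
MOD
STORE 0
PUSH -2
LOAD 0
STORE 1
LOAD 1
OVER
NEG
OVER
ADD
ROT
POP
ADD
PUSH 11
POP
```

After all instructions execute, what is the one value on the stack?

PUSH 20 -> [20]
PUSH 8  -> [20, 8]
MOD     -> [4]
STORE 0 -> []
PUSH -2 -> [-2]
LOAD 0  -> [-2, 4]
STORE 1 -> [-2]
LOAD 1  -> [-2, 4]
OVER    -> [-2, 4, -2]
NEG     -> [-2, 4, 2]
OVER    -> [-2, 4, 2, 4]
ADD     -> [-2, 4, 6]
ROT     -> [4, 6, -2]
POP     -> [4, 6]
ADD     -> [10]
PUSH 11 -> [10, 11]
POP     -> [10]

10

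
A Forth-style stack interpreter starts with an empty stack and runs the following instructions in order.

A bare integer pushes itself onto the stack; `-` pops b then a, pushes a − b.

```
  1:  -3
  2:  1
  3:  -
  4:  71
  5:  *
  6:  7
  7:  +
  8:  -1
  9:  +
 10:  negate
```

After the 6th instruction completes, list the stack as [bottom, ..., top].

[-284, 7]

-3 : [-3]
1  : [-3, 1]
-  : [-4]
71 : [-4, 71]
*  : [-284]
7  : [-284, 7]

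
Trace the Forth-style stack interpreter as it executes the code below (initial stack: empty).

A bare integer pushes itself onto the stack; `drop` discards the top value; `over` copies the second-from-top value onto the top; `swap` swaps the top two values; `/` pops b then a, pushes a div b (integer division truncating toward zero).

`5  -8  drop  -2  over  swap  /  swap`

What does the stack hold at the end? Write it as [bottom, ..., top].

5    -> 5
-8   -> 5 -8
drop -> 5
-2   -> 5 -2
over -> 5 -2 5
swap -> 5 5 -2
/    -> 5 -2
swap -> -2 5

[-2, 5]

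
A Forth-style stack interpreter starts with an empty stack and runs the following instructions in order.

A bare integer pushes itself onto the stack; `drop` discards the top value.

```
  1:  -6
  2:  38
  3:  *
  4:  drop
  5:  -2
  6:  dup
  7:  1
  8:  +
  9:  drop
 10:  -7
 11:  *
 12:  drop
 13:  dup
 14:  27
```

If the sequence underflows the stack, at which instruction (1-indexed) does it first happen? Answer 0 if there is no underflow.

-6    [-6]
38    [-6, 38]
*     [-228]
drop  []
-2    [-2]
dup   [-2, -2]
1     [-2, -2, 1]
+     [-2, -1]
drop  [-2]
-7    [-2, -7]
*     [14]
drop  []
dup  — needs 1 operand, stack has 0 → underflow

13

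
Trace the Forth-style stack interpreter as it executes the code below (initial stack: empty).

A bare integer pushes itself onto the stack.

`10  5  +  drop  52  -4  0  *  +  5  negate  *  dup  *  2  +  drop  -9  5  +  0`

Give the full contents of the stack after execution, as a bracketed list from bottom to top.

10     → 10
5      → 10 5
+      → 15
drop   → (empty)
52     → 52
-4     → 52 -4
0      → 52 -4 0
*      → 52 0
+      → 52
5      → 52 5
negate → 52 -5
*      → -260
dup    → -260 -260
*      → 67600
2      → 67600 2
+      → 67602
drop   → (empty)
-9     → -9
5      → -9 5
+      → -4
0      → -4 0

[-4, 0]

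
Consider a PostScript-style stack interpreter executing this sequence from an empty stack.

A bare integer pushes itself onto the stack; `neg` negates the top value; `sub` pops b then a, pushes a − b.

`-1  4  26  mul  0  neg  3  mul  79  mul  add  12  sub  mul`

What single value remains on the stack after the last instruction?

-92

-1   [-1]
4    [-1, 4]
26   [-1, 4, 26]
mul  [-1, 104]
0    [-1, 104, 0]
neg  [-1, 104, 0]
3    [-1, 104, 0, 3]
mul  [-1, 104, 0]
79   [-1, 104, 0, 79]
mul  [-1, 104, 0]
add  [-1, 104]
12   [-1, 104, 12]
sub  [-1, 92]
mul  [-92]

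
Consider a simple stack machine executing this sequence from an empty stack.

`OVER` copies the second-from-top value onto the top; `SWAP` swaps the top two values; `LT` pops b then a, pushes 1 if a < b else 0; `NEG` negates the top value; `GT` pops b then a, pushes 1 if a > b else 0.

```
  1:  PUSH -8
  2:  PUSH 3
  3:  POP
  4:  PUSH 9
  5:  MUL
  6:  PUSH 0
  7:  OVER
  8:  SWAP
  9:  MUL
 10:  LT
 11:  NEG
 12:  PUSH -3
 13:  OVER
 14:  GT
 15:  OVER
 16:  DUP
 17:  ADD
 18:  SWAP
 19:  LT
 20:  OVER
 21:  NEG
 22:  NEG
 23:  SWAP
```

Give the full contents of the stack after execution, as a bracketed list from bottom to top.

PUSH -8 : [-8]
PUSH 3  : [-8, 3]
POP     : [-8]
PUSH 9  : [-8, 9]
MUL     : [-72]
PUSH 0  : [-72, 0]
OVER    : [-72, 0, -72]
SWAP    : [-72, -72, 0]
MUL     : [-72, 0]
LT      : [1]
NEG     : [-1]
PUSH -3 : [-1, -3]
OVER    : [-1, -3, -1]
GT      : [-1, 0]
OVER    : [-1, 0, -1]
DUP     : [-1, 0, -1, -1]
ADD     : [-1, 0, -2]
SWAP    : [-1, -2, 0]
LT      : [-1, 1]
OVER    : [-1, 1, -1]
NEG     : [-1, 1, 1]
NEG     : [-1, 1, -1]
SWAP    : [-1, -1, 1]

[-1, -1, 1]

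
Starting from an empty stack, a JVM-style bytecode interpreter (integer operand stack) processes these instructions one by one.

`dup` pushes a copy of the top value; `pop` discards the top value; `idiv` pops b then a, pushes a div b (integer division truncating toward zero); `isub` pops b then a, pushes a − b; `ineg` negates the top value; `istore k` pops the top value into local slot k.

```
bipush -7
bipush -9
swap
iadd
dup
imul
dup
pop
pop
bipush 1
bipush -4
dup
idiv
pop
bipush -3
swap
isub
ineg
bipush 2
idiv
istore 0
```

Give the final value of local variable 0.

bipush -7 → [-7]
bipush -9 → [-7, -9]
swap      → [-9, -7]
iadd      → [-16]
dup       → [-16, -16]
imul      → [256]
dup       → [256, 256]
pop       → [256]
pop       → []
bipush 1  → [1]
bipush -4 → [1, -4]
dup       → [1, -4, -4]
idiv      → [1, 1]
pop       → [1]
bipush -3 → [1, -3]
swap      → [-3, 1]
isub      → [-4]
ineg      → [4]
bipush 2  → [4, 2]
idiv      → [2]
istore 0  → []

2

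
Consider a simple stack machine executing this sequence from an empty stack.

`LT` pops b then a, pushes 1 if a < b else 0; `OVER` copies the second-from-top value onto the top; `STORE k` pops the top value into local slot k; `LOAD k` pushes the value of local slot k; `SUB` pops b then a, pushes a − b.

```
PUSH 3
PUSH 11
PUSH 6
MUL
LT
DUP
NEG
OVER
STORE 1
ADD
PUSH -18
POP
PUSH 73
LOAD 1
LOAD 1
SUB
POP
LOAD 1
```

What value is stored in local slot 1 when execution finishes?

1

PUSH 3   -> 3
PUSH 11  -> 3 11
PUSH 6   -> 3 11 6
MUL      -> 3 66
LT       -> 1
DUP      -> 1 1
NEG      -> 1 -1
OVER     -> 1 -1 1
STORE 1  -> 1 -1
ADD      -> 0
PUSH -18 -> 0 -18
POP      -> 0
PUSH 73  -> 0 73
LOAD 1   -> 0 73 1
LOAD 1   -> 0 73 1 1
SUB      -> 0 73 0
POP      -> 0 73
LOAD 1   -> 0 73 1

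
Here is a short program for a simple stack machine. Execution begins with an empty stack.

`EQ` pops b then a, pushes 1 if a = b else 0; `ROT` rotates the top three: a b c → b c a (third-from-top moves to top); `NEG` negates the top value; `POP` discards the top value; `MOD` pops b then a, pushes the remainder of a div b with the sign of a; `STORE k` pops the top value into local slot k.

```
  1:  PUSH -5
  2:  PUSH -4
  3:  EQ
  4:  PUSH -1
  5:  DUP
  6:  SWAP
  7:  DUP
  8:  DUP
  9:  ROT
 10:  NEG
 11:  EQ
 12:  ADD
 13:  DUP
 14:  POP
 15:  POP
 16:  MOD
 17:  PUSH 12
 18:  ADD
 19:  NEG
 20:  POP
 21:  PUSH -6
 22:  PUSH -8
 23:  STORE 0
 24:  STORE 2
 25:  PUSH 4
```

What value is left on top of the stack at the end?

4

PUSH -5 → -5
PUSH -4 → -5 -4
EQ      → 0
PUSH -1 → 0 -1
DUP     → 0 -1 -1
SWAP    → 0 -1 -1
DUP     → 0 -1 -1 -1
DUP     → 0 -1 -1 -1 -1
ROT     → 0 -1 -1 -1 -1
NEG     → 0 -1 -1 -1 1
EQ      → 0 -1 -1 0
ADD     → 0 -1 -1
DUP     → 0 -1 -1 -1
POP     → 0 -1 -1
POP     → 0 -1
MOD     → 0
PUSH 12 → 0 12
ADD     → 12
NEG     → -12
POP     → (empty)
PUSH -6 → -6
PUSH -8 → -6 -8
STORE 0 → -6
STORE 2 → (empty)
PUSH 4  → 4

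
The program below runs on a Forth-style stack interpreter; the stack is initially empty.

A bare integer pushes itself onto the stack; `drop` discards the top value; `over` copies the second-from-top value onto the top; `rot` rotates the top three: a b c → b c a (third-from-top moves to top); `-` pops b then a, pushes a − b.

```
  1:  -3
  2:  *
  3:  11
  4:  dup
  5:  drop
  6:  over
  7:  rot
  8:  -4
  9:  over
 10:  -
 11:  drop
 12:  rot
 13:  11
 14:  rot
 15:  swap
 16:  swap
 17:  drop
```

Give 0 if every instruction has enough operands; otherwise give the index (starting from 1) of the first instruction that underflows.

2

-3 -> [-3]
*  — needs 2 operands, stack has 1 → underflow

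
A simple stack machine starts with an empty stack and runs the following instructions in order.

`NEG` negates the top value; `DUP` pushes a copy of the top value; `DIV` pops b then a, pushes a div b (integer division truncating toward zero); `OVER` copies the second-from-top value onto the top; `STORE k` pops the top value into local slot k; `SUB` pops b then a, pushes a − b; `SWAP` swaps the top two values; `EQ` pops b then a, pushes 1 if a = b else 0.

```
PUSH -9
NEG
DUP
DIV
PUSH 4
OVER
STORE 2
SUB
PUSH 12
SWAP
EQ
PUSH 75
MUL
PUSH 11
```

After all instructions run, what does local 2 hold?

PUSH -9 : -9
NEG     : 9
DUP     : 9 9
DIV     : 1
PUSH 4  : 1 4
OVER    : 1 4 1
STORE 2 : 1 4
SUB     : -3
PUSH 12 : -3 12
SWAP    : 12 -3
EQ      : 0
PUSH 75 : 0 75
MUL     : 0
PUSH 11 : 0 11

1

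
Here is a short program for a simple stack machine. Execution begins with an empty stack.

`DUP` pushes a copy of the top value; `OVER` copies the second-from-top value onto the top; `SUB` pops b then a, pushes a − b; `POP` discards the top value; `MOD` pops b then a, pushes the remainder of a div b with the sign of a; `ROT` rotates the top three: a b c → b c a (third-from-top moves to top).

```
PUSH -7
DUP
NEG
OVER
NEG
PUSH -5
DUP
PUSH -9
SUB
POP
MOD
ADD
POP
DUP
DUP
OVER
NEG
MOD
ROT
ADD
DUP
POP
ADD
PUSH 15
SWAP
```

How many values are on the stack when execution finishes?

2

PUSH -7 → [-7]
DUP     → [-7, -7]
NEG     → [-7, 7]
OVER    → [-7, 7, -7]
NEG     → [-7, 7, 7]
PUSH -5 → [-7, 7, 7, -5]
DUP     → [-7, 7, 7, -5, -5]
PUSH -9 → [-7, 7, 7, -5, -5, -9]
SUB     → [-7, 7, 7, -5, 4]
POP     → [-7, 7, 7, -5]
MOD     → [-7, 7, 2]
ADD     → [-7, 9]
POP     → [-7]
DUP     → [-7, -7]
DUP     → [-7, -7, -7]
OVER    → [-7, -7, -7, -7]
NEG     → [-7, -7, -7, 7]
MOD     → [-7, -7, 0]
ROT     → [-7, 0, -7]
ADD     → [-7, -7]
DUP     → [-7, -7, -7]
POP     → [-7, -7]
ADD     → [-14]
PUSH 15 → [-14, 15]
SWAP    → [15, -14]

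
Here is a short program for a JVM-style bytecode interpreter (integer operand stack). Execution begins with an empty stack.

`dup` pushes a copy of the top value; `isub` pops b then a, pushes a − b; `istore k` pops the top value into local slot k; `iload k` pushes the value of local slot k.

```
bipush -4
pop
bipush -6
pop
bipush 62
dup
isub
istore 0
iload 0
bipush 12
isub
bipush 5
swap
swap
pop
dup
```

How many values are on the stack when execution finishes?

2

bipush -4  -4
pop        (empty)
bipush -6  -6
pop        (empty)
bipush 62  62
dup        62 62
isub       0
istore 0   (empty)
iload 0    0
bipush 12  0 12
isub       -12
bipush 5   -12 5
swap       5 -12
swap       -12 5
pop        -12
dup        -12 -12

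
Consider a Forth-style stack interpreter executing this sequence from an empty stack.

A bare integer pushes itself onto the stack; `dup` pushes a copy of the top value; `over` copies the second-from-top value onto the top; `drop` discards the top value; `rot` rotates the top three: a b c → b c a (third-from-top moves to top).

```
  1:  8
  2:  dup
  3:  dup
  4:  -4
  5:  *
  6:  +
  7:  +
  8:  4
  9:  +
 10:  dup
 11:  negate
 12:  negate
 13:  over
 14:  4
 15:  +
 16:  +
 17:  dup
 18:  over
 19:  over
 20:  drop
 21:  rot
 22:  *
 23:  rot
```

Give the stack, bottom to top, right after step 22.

[-12, -20, 400]

8      -> 8
dup    -> 8 8
dup    -> 8 8 8
-4     -> 8 8 8 -4
*      -> 8 8 -32
+      -> 8 -24
+      -> -16
4      -> -16 4
+      -> -12
dup    -> -12 -12
negate -> -12 12
negate -> -12 -12
over   -> -12 -12 -12
4      -> -12 -12 -12 4
+      -> -12 -12 -8
+      -> -12 -20
dup    -> -12 -20 -20
over   -> -12 -20 -20 -20
over   -> -12 -20 -20 -20 -20
drop   -> -12 -20 -20 -20
rot    -> -12 -20 -20 -20
*      -> -12 -20 400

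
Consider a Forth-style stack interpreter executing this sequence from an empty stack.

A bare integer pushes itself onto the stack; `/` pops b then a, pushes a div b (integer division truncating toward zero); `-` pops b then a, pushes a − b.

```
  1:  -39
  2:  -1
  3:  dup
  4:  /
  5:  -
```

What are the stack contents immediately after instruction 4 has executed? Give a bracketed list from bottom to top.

[-39, 1]

-39 -> [-39]
-1  -> [-39, -1]
dup -> [-39, -1, -1]
/   -> [-39, 1]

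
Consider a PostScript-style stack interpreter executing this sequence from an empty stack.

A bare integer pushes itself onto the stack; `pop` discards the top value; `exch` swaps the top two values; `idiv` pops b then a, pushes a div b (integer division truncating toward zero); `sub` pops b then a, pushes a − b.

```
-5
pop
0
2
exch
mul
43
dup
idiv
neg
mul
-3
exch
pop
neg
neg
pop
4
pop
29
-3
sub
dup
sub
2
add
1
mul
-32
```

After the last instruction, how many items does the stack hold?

-5   -> -5
pop  -> (empty)
0    -> 0
2    -> 0 2
exch -> 2 0
mul  -> 0
43   -> 0 43
dup  -> 0 43 43
idiv -> 0 1
neg  -> 0 -1
mul  -> 0
-3   -> 0 -3
exch -> -3 0
pop  -> -3
neg  -> 3
neg  -> -3
pop  -> (empty)
4    -> 4
pop  -> (empty)
29   -> 29
-3   -> 29 -3
sub  -> 32
dup  -> 32 32
sub  -> 0
2    -> 0 2
add  -> 2
1    -> 2 1
mul  -> 2
-32  -> 2 -32

2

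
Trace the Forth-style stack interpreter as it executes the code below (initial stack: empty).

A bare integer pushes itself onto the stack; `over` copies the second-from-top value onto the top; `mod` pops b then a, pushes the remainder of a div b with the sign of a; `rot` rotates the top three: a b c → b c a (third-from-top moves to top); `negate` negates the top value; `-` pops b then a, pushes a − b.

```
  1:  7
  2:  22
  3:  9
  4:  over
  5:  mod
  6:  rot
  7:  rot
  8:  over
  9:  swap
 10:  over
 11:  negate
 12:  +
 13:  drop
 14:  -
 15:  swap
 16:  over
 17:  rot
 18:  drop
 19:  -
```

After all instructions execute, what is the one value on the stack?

7       7
22      7 22
9       7 22 9
over    7 22 9 22
mod     7 22 9
rot     22 9 7
rot     9 7 22
over    9 7 22 7
swap    9 7 7 22
over    9 7 7 22 7
negate  9 7 7 22 -7
+       9 7 7 15
drop    9 7 7
-       9 0
swap    0 9
over    0 9 0
rot     9 0 0
drop    9 0
-       9

9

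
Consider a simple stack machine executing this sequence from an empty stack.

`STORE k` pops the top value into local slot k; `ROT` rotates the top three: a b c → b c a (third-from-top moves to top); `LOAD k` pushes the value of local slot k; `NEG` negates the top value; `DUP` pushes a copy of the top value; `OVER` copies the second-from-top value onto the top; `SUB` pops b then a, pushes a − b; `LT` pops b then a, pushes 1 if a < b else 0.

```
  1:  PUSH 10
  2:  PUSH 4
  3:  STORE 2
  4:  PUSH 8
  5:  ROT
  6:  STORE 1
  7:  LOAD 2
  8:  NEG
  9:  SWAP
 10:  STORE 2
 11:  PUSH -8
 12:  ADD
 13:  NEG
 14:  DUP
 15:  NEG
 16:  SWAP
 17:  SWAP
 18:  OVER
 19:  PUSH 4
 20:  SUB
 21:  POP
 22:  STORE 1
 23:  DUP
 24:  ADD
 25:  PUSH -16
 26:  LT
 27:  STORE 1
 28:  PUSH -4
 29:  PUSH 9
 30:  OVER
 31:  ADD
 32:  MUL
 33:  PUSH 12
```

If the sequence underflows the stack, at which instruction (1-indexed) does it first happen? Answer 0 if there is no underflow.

5

PUSH 10  10
PUSH 4   10 4
STORE 2  10
PUSH 8   10 8
ROT  — needs 3 operands, stack has 2 → underflow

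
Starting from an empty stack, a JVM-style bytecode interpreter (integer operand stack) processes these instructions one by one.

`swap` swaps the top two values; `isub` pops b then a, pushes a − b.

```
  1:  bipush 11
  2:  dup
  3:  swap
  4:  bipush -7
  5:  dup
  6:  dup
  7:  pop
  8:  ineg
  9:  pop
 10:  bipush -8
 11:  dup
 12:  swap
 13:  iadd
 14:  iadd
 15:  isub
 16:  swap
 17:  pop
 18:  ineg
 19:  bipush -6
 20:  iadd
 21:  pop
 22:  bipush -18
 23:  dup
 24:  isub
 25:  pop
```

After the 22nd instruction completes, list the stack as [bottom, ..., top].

[-18]

bipush 11  → [11]
dup        → [11, 11]
swap       → [11, 11]
bipush -7  → [11, 11, -7]
dup        → [11, 11, -7, -7]
dup        → [11, 11, -7, -7, -7]
pop        → [11, 11, -7, -7]
ineg       → [11, 11, -7, 7]
pop        → [11, 11, -7]
bipush -8  → [11, 11, -7, -8]
dup        → [11, 11, -7, -8, -8]
swap       → [11, 11, -7, -8, -8]
iadd       → [11, 11, -7, -16]
iadd       → [11, 11, -23]
isub       → [11, 34]
swap       → [34, 11]
pop        → [34]
ineg       → [-34]
bipush -6  → [-34, -6]
iadd       → [-40]
pop        → []
bipush -18 → [-18]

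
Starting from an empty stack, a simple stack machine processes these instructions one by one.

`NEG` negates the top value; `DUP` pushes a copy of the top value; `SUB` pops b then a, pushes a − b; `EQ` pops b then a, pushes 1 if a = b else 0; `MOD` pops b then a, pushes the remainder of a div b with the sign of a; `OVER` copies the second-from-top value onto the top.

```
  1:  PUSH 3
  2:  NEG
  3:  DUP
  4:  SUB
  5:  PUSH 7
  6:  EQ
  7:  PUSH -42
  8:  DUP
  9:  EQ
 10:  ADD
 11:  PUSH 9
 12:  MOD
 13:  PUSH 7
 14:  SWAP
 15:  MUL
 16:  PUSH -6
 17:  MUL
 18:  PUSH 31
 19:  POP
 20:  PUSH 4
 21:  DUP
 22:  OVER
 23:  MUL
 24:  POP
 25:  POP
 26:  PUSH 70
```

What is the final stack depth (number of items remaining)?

PUSH 3   -> [3]
NEG      -> [-3]
DUP      -> [-3, -3]
SUB      -> [0]
PUSH 7   -> [0, 7]
EQ       -> [0]
PUSH -42 -> [0, -42]
DUP      -> [0, -42, -42]
EQ       -> [0, 1]
ADD      -> [1]
PUSH 9   -> [1, 9]
MOD      -> [1]
PUSH 7   -> [1, 7]
SWAP     -> [7, 1]
MUL      -> [7]
PUSH -6  -> [7, -6]
MUL      -> [-42]
PUSH 31  -> [-42, 31]
POP      -> [-42]
PUSH 4   -> [-42, 4]
DUP      -> [-42, 4, 4]
OVER     -> [-42, 4, 4, 4]
MUL      -> [-42, 4, 16]
POP      -> [-42, 4]
POP      -> [-42]
PUSH 70  -> [-42, 70]

2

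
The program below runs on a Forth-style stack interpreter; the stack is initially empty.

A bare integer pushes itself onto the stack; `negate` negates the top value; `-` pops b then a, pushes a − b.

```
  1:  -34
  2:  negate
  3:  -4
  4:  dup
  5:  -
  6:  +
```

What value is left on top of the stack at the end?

-34    → [-34]
negate → [34]
-4     → [34, -4]
dup    → [34, -4, -4]
-      → [34, 0]
+      → [34]

34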